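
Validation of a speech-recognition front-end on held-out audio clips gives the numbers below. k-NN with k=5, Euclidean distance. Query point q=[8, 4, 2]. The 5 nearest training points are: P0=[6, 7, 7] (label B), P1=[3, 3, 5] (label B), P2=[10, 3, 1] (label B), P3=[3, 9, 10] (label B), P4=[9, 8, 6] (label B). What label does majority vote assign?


d(q,P0) = 6.1644  (label B)
d(q,P1) = 5.9161  (label B)
d(q,P2) = 2.4495  (label B)
d(q,P3) = 10.6771  (label B)
d(q,P4) = 5.7446  (label B)
Votes: A=0, B=5
Majority → B

B


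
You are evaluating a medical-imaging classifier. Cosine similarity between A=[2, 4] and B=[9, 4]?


A·B = 2·9 + 4·4 = 34
‖A‖ = √20 = 4.4721, ‖B‖ = √97 = 9.8489
cos = 34/(√20·√97) = 34/√1940 = 0.7719

0.7719


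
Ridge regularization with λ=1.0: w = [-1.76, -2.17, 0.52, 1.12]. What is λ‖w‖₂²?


‖w‖₂² = (-1.76)² + (-2.17)² + (0.52)² + (1.12)²
     = 3.0976 + 4.7089 + 0.2704 + 1.2544
     = 9.3313
λ·‖w‖₂² = 1.0·9.3313 = 9.3313

9.3313


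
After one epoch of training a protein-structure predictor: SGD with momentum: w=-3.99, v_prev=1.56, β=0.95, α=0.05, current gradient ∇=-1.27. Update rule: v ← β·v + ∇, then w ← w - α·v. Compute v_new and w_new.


v_new = 0.95·1.56 - 1.27 = 1.482 - 1.27 = 0.212
w_new = -3.99 - 0.05·0.212 = -3.99 - 0.0106 = -4.0006

v_new=0.212, w_new=-4.0006


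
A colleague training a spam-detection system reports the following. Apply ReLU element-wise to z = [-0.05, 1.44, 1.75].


ReLU(-0.05) = max(0, -0.05) = 0.0
ReLU(1.44) = max(0, 1.44) = 1.44
ReLU(1.75) = max(0, 1.75) = 1.75
result = [0.0, 1.44, 1.75]

[0.0, 1.44, 1.75]


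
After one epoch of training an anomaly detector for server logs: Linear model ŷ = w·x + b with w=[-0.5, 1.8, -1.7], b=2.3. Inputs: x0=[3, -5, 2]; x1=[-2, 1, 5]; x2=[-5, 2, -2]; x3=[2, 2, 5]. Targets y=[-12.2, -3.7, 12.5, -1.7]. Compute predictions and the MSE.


ŷ0 = (-0.5)·(3) + (1.8)·(-5) + (-1.7)·(2) + 2.3 = -11.6
ŷ1 = (-0.5)·(-2) + (1.8)·(1) + (-1.7)·(5) + 2.3 = -3.4
ŷ2 = (-0.5)·(-5) + (1.8)·(2) + (-1.7)·(-2) + 2.3 = 11.8
ŷ3 = (-0.5)·(2) + (1.8)·(2) + (-1.7)·(5) + 2.3 = -3.6
errors² = [0.36, 0.09, 0.49, 3.61]
MSE = 4.5500/4 = 1.1375

1.1375


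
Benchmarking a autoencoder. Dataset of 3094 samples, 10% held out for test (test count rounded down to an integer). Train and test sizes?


Test = ⌊3094·10/100⌋ = 309
Train = 3094 - 309 = 2785

Train: 2785, Test: 309


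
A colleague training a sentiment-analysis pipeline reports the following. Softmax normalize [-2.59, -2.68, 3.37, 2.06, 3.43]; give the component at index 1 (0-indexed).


Exponentials: e^-2.59=0.075, e^-2.68=0.0686, e^3.37=29.0785, e^2.06=7.846, e^3.43=30.8766
Sum = 67.9447
Softmax = [0.0011, 0.001, 0.428, 0.1155, 0.4544]
p[1] = 0.0686/67.9447 = 0.001

0.001


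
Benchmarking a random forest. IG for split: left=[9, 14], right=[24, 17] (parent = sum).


Parent = [33, 31], H_parent = 0.9993
H_left = 0.9656 (n=23), H_right = 0.9789 (n=41)
H_children = (23/64)·0.9656 + (41/64)·0.9789 = 0.9741
IG = 0.9993 - 0.9741 = 0.0252

0.0252


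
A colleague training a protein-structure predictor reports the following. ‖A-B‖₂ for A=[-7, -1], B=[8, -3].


d = √((-7-8)² + (-1+ 3)²)
  = √(225 + 4)
  = √229 = 15.1327

15.1327


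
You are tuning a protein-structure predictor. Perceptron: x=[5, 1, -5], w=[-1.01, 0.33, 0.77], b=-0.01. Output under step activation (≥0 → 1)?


z = (5)·(-1.01) + (1)·(0.33) + (-5)·(0.77) - 0.01
  = -8.58
step(z) = 0 (z<0)

0


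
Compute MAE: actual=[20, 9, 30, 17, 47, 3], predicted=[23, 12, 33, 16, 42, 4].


Absolute errors: |20-23|=3, |9-12|=3, |30-33|=3, |17-16|=1, |47-42|=5, |3-4|=1
Sum = 16
MAE = 16/6 = 8/3

8/3


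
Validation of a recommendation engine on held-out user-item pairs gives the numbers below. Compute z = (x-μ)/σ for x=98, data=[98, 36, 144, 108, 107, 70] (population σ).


μ = 93.8333, σ = 33.7165
z = (98 - 93.8333)/33.7165 = 0.1236

0.1236


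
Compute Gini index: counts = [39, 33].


Probabilities: [39/72, 33/72] ≈ [0.5417, 0.4583]
Σpᵢ² = (1521 + 1089)/72² = 2610/5184
Gini = 1 - Σpᵢ² = 1 - 2610/5184 = 0.4965

0.4965


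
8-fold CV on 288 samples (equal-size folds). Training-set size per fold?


Fold size = 288/8 = 36
Training per fold = 288 - 36 = 252

252


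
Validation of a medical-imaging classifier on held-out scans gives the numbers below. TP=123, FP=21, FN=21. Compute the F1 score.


Precision = 123/144 = 0.8542
Recall = 123/144 = 0.8542
F1 = 2·P·R/(P+R) = 2·TP/(2·TP+FP+FN) = 246/(246+21+21) = 246/288 = 0.8542

0.8542


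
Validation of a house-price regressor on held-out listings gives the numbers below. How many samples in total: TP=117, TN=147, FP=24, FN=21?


Total = TP + TN + FP + FN
= 117 + 147 + 24 + 21
= 309
(Predicted positive: 141, predicted negative: 168)

309


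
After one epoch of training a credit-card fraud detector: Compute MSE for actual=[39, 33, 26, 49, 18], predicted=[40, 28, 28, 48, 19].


Squared errors: (39-40)²=1, (33-28)²=25, (26-28)²=4, (49-48)²=1, (18-19)²=1
Sum = 32
MSE = 32/5 = 32/5

32/5


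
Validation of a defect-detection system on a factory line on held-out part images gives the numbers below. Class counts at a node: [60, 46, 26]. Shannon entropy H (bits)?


Probabilities: [60/132, 46/132, 26/132] ≈ [0.4545, 0.3485, 0.197]
H = -((60/132)·log₂(60/132) + (46/132)·log₂(46/132) + (26/132)·log₂(26/132))
  = 1.5087 bits

1.5087 bits


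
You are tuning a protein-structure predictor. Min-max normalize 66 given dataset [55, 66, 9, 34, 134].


min=9, max=134
(66-9)/(134-9) = 57/125 = 0.456

0.456


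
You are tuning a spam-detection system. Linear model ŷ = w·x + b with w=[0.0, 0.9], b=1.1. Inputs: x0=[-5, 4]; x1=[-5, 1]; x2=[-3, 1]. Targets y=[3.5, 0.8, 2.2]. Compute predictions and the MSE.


ŷ0 = (0.0)·(-5) + (0.9)·(4) + 1.1 = 4.7
ŷ1 = (0.0)·(-5) + (0.9)·(1) + 1.1 = 2.0
ŷ2 = (0.0)·(-3) + (0.9)·(1) + 1.1 = 2.0
errors² = [1.44, 1.44, 0.04]
MSE = 2.9200/3 = 0.9733

0.9733


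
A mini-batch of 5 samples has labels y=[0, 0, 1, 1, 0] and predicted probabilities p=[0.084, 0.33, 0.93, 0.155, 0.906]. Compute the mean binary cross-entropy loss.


L[0] = -ln(1-0.084) = -ln(0.916) = 0.0877
L[1] = -ln(1-0.33) = -ln(0.67) = 0.4005
L[2] = -ln(0.93) = 0.0726
L[3] = -ln(0.155) = 1.8643
L[4] = -ln(1-0.906) = -ln(0.094) = 2.3645
mean = (0.0877 + 0.4005 + 0.0726 + 1.8643 + 2.3645)/5 = 0.9579

0.9579


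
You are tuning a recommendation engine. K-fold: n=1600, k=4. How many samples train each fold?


Fold size = 1600/4 = 400
Training per fold = 1600 - 400 = 1200

1200


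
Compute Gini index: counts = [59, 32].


Probabilities: [59/91, 32/91] ≈ [0.6484, 0.3516]
Σpᵢ² = (3481 + 1024)/91² = 4505/8281
Gini = 1 - Σpᵢ² = 1 - 4505/8281 = 0.456

0.456


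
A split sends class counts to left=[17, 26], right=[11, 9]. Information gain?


Parent = [28, 35], H_parent = 0.9911
H_left = 0.9682 (n=43), H_right = 0.9928 (n=20)
H_children = (43/63)·0.9682 + (20/63)·0.9928 = 0.976
IG = 0.9911 - 0.976 = 0.0151

0.0151


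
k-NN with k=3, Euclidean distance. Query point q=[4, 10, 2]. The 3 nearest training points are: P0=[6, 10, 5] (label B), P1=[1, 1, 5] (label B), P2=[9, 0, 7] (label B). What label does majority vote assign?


d(q,P0) = 3.6056  (label B)
d(q,P1) = 9.9499  (label B)
d(q,P2) = 12.2474  (label B)
Votes: A=0, B=3
Majority → B

B


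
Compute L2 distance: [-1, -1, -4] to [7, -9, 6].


d = √((-1-7)² + (-1+ 9)² + (-4-6)²)
  = √(64 + 64 + 100)
  = √228 = 15.0997

15.0997


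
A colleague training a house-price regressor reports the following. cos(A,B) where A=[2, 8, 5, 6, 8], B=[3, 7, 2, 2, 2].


A·B = 2·3 + 8·7 + 5·2 + 6·2 + 8·2 = 100
‖A‖ = √193 = 13.8924, ‖B‖ = √70 = 8.3666
cos = 100/(√193·√70) = 100/√13510 = 0.8603

0.8603


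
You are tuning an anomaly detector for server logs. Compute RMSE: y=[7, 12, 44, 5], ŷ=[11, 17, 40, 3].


MSE = 61/4 = 15.25
RMSE = √(61/4) = 3.9051

3.9051


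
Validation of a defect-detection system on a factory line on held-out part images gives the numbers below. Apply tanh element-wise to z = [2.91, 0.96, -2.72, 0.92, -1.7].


tanh(2.91) = 0.9941
tanh(0.96) = 0.7443
tanh(-2.72) = -0.9914
tanh(0.92) = 0.7259
tanh(-1.7) = -0.9354
result = [0.9941, 0.7443, -0.9914, 0.7259, -0.9354]

[0.9941, 0.7443, -0.9914, 0.7259, -0.9354]


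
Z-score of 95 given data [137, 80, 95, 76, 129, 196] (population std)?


μ = 118.8333, σ = 41.4303
z = (95 - 118.8333)/41.4303 = -0.5753

-0.5753


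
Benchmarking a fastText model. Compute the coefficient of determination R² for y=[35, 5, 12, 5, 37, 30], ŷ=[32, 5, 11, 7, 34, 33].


ȳ = 20.6667
SS_res = Σ(y-ŷ)² = 32
SS_tot = Σ(y-ȳ)² = 1125.33
R² = 1 - SS_res/SS_tot = 1 - 0.0284 = 0.9716

0.9716


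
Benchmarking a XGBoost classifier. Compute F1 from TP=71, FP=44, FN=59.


Precision = 71/115 = 0.6174
Recall = 71/130 = 0.5462
F1 = 2·P·R/(P+R) = 2·TP/(2·TP+FP+FN) = 142/(142+44+59) = 142/245 = 0.5796

0.5796


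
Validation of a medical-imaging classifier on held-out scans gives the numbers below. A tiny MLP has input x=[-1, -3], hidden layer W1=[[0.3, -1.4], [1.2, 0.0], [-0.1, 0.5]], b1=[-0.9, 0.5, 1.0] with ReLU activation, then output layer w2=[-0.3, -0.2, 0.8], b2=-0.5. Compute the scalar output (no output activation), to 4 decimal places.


z1[0] = (0.3)·(-1) + (-1.4)·(-3) - 0.9 = 3.0
z1[1] = (1.2)·(-1) + (0.0)·(-3) + 0.5 = -0.7
z1[2] = (-0.1)·(-1) + (0.5)·(-3) + 1.0 = -0.4
h = ReLU(z1) = [3.0, 0.0, 0.0]
output = (-0.3)·(3.0) + (-0.2)·(0.0) + (0.8)·(0.0) - 0.5 = -1.4

-1.4


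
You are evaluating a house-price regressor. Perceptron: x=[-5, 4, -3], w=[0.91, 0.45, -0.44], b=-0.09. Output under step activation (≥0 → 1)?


z = (-5)·(0.91) + (4)·(0.45) + (-3)·(-0.44) - 0.09
  = -1.52
step(z) = 0 (z<0)

0


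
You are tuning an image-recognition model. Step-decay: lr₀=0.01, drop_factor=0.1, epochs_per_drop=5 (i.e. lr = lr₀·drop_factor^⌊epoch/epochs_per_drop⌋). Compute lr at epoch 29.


n_drops = ⌊29/5⌋ = 5
lr = 0.01·0.1^5 = 0.01·0.00001 = 0.0000001

0.0000001


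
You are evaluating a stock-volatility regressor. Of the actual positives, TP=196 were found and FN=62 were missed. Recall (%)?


Recall = TP/(TP+FN)
= 196/(196+62)
= 196/258 = 75.97%

75.97%


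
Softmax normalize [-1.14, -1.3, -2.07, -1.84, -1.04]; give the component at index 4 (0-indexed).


Exponentials: e^-1.14=0.3198, e^-1.3=0.2725, e^-2.07=0.1262, e^-1.84=0.1588, e^-1.04=0.3535
Sum = 1.2308
Softmax = [0.2598, 0.2214, 0.1025, 0.129, 0.2872]
p[4] = 0.3535/1.2308 = 0.2872

0.2872


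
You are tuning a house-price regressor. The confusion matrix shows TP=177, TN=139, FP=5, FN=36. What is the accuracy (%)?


Accuracy = (TP+TN)/(TP+TN+FP+FN)
= (177+139)/(357)
= 316/357 = 88.52%

88.52%


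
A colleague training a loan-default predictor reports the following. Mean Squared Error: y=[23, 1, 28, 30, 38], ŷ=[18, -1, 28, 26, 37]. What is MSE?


Squared errors: (23-18)²=25, (1+ 1)²=4, (28-28)²=0, (30-26)²=16, (38-37)²=1
Sum = 46
MSE = 46/5 = 46/5

46/5


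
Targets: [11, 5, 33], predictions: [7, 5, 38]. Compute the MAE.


Absolute errors: |11-7|=4, |5-5|=0, |33-38|=5
Sum = 9
MAE = 9/3 = 3

3


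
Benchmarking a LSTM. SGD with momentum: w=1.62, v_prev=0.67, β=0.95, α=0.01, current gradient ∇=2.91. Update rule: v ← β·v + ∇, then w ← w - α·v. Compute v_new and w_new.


v_new = 0.95·0.67 + 2.91 = 0.6365 + 2.91 = 3.5465
w_new = 1.62 - 0.01·3.5465 = 1.62 - 0.035465 = 1.584535

v_new=3.5465, w_new=1.584535


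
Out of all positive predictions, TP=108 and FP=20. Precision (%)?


Precision = TP/(TP+FP)
= 108/(108+20)
= 108/128 = 84.38%

84.38%


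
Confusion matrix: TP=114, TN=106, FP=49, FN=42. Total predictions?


Total = TP + TN + FP + FN
= 114 + 106 + 49 + 42
= 311
(Predicted positive: 163, predicted negative: 148)

311


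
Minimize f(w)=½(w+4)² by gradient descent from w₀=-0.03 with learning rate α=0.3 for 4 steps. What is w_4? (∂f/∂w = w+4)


step 1: grad = -0.03+4 = 3.97; w = -0.03 - 0.3·(3.97) = -1.221
step 2: grad = -1.221+4 = 2.779; w = -1.221 - 0.3·(2.779) = -2.0547
step 3: grad = -2.0547+4 = 1.9453; w = -2.0547 - 0.3·(1.9453) = -2.63829
step 4: grad = -2.63829+4 = 1.36171; w = -2.63829 - 0.3·(1.36171) = -3.046803

-3.046803


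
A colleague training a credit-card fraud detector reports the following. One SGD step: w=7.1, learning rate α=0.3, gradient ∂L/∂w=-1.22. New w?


w_new = w - α·∇
= 7.1 - 0.3·-1.22
= 7.1 + 0.366
= 7.466

7.466


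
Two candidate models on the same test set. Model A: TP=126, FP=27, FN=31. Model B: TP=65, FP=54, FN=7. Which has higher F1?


Model A: P=126/153=0.8235, R=126/157=0.8025, F1=2PR/(P+R)=2TP/(2TP+FP+FN)=252/310=0.8129
Model B: P=65/119=0.5462, R=65/72=0.9028, F1=2PR/(P+R)=2TP/(2TP+FP+FN)=130/191=0.6806
0.8129 > 0.6806 → Model A

Model A


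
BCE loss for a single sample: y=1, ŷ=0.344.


BCE = -[y·ln(p) + (1-y)·ln(1-p)]
= -1·ln(0.344) - 0
= -ln(0.344) = 1.0671

1.0671


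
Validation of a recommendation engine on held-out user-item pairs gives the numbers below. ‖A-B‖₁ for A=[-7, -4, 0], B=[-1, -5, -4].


d = |-7+ 1| + |-4+ 5| + |0+ 4|
  = 6 + 1 + 4
  = 11

11


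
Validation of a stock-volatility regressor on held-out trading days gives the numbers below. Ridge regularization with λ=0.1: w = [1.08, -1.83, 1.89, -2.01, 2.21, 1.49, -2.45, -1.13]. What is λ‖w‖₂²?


‖w‖₂² = (1.08)² + (-1.83)² + (1.89)² + (-2.01)² + (2.21)² + (1.49)² + (-2.45)² + (-1.13)²
     = 1.1664 + 3.3489 + 3.5721 + 4.0401 + 4.8841 + 2.2201 + 6.0025 + 1.2769
     = 26.5111
λ·‖w‖₂² = 0.1·26.5111 = 2.65111

2.65111


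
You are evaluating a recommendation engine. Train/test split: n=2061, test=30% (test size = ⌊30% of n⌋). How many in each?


Test = ⌊2061·30/100⌋ = 618
Train = 2061 - 618 = 1443

Train: 1443, Test: 618


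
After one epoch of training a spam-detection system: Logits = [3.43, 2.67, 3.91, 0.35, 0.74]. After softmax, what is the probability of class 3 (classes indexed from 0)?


Exponentials: e^3.43=30.8766, e^2.67=14.44, e^3.91=49.899, e^0.35=1.4191, e^0.74=2.0959
Sum = 98.7306
Softmax = [0.3127, 0.1463, 0.5054, 0.0144, 0.0212]
p[3] = 1.4191/98.7306 = 0.0144

0.0144


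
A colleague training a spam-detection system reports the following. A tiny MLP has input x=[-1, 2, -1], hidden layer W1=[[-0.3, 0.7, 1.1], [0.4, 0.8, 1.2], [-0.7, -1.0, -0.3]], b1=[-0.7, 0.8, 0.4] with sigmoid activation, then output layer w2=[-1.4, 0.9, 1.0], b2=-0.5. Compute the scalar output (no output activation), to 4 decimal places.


z1[0] = (-0.3)·(-1) + (0.7)·(2) + (1.1)·(-1) - 0.7 = -0.1
z1[1] = (0.4)·(-1) + (0.8)·(2) + (1.2)·(-1) + 0.8 = 0.8
z1[2] = (-0.7)·(-1) + (-1.0)·(2) + (-0.3)·(-1) + 0.4 = -0.6
h = sigmoid(z1) = [0.475, 0.69, 0.3543]
output = (-1.4)·(0.475) + (0.9)·(0.69) + (1.0)·(0.3543) - 0.5 = -0.1897

-0.1897


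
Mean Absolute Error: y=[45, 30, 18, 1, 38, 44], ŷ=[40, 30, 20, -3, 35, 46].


Absolute errors: |45-40|=5, |30-30|=0, |18-20|=2, |1+ 3|=4, |38-35|=3, |44-46|=2
Sum = 16
MAE = 16/6 = 8/3

8/3


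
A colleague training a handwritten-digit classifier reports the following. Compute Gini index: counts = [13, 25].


Probabilities: [13/38, 25/38] ≈ [0.3421, 0.6579]
Σpᵢ² = (169 + 625)/38² = 794/1444
Gini = 1 - Σpᵢ² = 1 - 794/1444 = 0.4501

0.4501


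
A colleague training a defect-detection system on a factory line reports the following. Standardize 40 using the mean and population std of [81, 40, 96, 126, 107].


μ = 90, σ = 28.9897
z = (40 - 90)/28.9897 = -1.7248

-1.7248


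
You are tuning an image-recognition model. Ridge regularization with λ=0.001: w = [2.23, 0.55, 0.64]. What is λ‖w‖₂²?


‖w‖₂² = (2.23)² + (0.55)² + (0.64)²
     = 4.9729 + 0.3025 + 0.4096
     = 5.685
λ·‖w‖₂² = 0.001·5.685 = 0.005685

0.005685


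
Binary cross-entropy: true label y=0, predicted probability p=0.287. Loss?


BCE = -[y·ln(p) + (1-y)·ln(1-p)]
= -0 - 1·ln(1-0.287)
= -ln(0.713) = 0.3383

0.3383


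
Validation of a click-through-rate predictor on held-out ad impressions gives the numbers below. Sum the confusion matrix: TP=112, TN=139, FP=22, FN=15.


Total = TP + TN + FP + FN
= 112 + 139 + 22 + 15
= 288
(Predicted positive: 134, predicted negative: 154)

288


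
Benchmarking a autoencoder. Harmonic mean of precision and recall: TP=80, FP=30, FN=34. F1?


Precision = 80/110 = 0.7273
Recall = 80/114 = 0.7018
F1 = 2·P·R/(P+R) = 2·TP/(2·TP+FP+FN) = 160/(160+30+34) = 160/224 = 0.7143

0.7143


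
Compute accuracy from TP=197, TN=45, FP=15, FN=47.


Accuracy = (TP+TN)/(TP+TN+FP+FN)
= (197+45)/(304)
= 242/304 = 79.61%

79.61%


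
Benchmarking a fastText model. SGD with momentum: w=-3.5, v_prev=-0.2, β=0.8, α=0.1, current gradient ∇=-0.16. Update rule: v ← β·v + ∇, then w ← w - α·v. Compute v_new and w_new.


v_new = 0.8·-0.2 - 0.16 = -0.16 - 0.16 = -0.32
w_new = -3.5 - 0.1·-0.32 = -3.5 + 0.032 = -3.468

v_new=-0.32, w_new=-3.468


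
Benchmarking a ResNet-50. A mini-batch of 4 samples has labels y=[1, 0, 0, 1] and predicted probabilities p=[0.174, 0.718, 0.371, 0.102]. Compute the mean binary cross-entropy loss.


L[0] = -ln(0.174) = 1.7487
L[1] = -ln(1-0.718) = -ln(0.282) = 1.2658
L[2] = -ln(1-0.371) = -ln(0.629) = 0.4636
L[3] = -ln(0.102) = 2.2828
mean = (1.7487 + 1.2658 + 0.4636 + 2.2828)/4 = 1.4402

1.4402


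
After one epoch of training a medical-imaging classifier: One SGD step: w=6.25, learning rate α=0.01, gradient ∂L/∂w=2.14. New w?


w_new = w - α·∇
= 6.25 - 0.01·2.14
= 6.25 - 0.0214
= 6.2286

6.2286


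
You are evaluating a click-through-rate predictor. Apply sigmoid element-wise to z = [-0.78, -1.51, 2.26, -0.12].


σ(-0.78) = 1/(1+e^0.78) = 0.3143
σ(-1.51) = 1/(1+e^1.51) = 0.1809
σ(2.26) = 1/(1+e^-2.26) = 0.9055
σ(-0.12) = 1/(1+e^0.12) = 0.47
result = [0.3143, 0.1809, 0.9055, 0.47]

[0.3143, 0.1809, 0.9055, 0.47]


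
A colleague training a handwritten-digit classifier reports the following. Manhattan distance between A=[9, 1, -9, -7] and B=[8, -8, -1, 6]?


d = |9-8| + |1+ 8| + |-9+ 1| + |-7-6|
  = 1 + 9 + 8 + 13
  = 31

31


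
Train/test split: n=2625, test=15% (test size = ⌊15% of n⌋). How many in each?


Test = ⌊2625·15/100⌋ = 393
Train = 2625 - 393 = 2232

Train: 2232, Test: 393


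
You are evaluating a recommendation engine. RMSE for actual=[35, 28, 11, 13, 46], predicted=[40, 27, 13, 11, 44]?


MSE = 38/5 = 7.6
RMSE = √(38/5) = 2.7568

2.7568


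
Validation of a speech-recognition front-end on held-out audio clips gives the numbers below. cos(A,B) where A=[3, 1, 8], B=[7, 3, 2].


A·B = 3·7 + 1·3 + 8·2 = 40
‖A‖ = √74 = 8.6023, ‖B‖ = √62 = 7.874
cos = 40/(√74·√62) = 40/√4588 = 0.5905

0.5905


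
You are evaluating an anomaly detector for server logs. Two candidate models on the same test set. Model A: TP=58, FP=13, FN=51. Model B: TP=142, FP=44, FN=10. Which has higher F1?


Model A: P=58/71=0.8169, R=58/109=0.5321, F1=2PR/(P+R)=2TP/(2TP+FP+FN)=116/180=0.6444
Model B: P=142/186=0.7634, R=142/152=0.9342, F1=2PR/(P+R)=2TP/(2TP+FP+FN)=284/338=0.8402
0.6444 < 0.8402 → Model B

Model B


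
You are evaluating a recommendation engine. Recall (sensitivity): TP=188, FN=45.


Recall = TP/(TP+FN)
= 188/(188+45)
= 188/233 = 80.69%

80.69%


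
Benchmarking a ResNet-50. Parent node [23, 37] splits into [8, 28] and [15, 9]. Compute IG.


Parent = [23, 37], H_parent = 0.9604
H_left = 0.7642 (n=36), H_right = 0.9544 (n=24)
H_children = (36/60)·0.7642 + (24/60)·0.9544 = 0.8403
IG = 0.9604 - 0.8403 = 0.1201

0.1201


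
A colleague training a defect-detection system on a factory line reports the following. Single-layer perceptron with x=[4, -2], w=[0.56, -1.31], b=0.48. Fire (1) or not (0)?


z = (4)·(0.56) + (-2)·(-1.31) + 0.48
  = 5.34
step(z) = 1 (z≥0)

1


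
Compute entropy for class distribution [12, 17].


Probabilities: [12/29, 17/29] ≈ [0.4138, 0.5862]
H = -((12/29)·log₂(12/29) + (17/29)·log₂(17/29))
  = 0.9784 bits

0.9784 bits


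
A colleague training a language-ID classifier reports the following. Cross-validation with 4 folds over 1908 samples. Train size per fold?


Fold size = 1908/4 = 477
Training per fold = 1908 - 477 = 1431

1431


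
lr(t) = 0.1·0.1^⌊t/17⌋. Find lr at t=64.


n_drops = ⌊64/17⌋ = 3
lr = 0.1·0.1^3 = 0.1·0.001 = 0.0001

0.0001


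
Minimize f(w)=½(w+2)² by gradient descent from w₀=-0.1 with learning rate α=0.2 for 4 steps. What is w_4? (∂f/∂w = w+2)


step 1: grad = -0.1+2 = 1.9; w = -0.1 - 0.2·(1.9) = -0.48
step 2: grad = -0.48+2 = 1.52; w = -0.48 - 0.2·(1.52) = -0.784
step 3: grad = -0.784+2 = 1.216; w = -0.784 - 0.2·(1.216) = -1.0272
step 4: grad = -1.0272+2 = 0.9728; w = -1.0272 - 0.2·(0.9728) = -1.22176

-1.22176


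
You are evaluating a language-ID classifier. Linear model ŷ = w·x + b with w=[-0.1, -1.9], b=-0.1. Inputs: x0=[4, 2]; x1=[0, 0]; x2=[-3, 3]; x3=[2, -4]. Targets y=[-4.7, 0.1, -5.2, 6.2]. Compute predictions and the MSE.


ŷ0 = (-0.1)·(4) + (-1.9)·(2) - 0.1 = -4.3
ŷ1 = (-0.1)·(0) + (-1.9)·(0) - 0.1 = -0.1
ŷ2 = (-0.1)·(-3) + (-1.9)·(3) - 0.1 = -5.5
ŷ3 = (-0.1)·(2) + (-1.9)·(-4) - 0.1 = 7.3
errors² = [0.16, 0.04, 0.09, 1.21]
MSE = 1.5000/4 = 0.375

0.375


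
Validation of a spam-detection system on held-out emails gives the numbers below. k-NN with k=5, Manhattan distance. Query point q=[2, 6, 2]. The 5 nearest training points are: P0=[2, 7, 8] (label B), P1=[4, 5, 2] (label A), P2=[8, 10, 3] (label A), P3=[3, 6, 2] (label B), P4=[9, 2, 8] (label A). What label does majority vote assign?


d(q,P0) = 7  (label B)
d(q,P1) = 3  (label A)
d(q,P2) = 11  (label A)
d(q,P3) = 1  (label B)
d(q,P4) = 17  (label A)
Votes: A=3, B=2
Majority → A

A


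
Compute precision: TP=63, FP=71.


Precision = TP/(TP+FP)
= 63/(63+71)
= 63/134 = 47.01%

47.01%


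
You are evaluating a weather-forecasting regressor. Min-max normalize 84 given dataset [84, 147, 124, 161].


min=84, max=161
(84-84)/(161-84) = 0/77 = 0.0

0.0


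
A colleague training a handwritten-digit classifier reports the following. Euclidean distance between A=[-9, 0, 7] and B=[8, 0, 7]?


d = √((-9-8)² + (0-0)² + (7-7)²)
  = √(289 + 0 + 0)
  = √289 = 17.0

17.0


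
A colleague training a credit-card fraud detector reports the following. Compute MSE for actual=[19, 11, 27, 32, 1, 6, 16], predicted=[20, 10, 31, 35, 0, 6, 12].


Squared errors: (19-20)²=1, (11-10)²=1, (27-31)²=16, (32-35)²=9, (1-0)²=1, (6-6)²=0, (16-12)²=16
Sum = 44
MSE = 44/7 = 44/7

44/7


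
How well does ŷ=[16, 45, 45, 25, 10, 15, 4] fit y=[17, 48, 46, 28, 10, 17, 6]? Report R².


ȳ = 24.5714
SS_res = Σ(y-ŷ)² = 28
SS_tot = Σ(y-ȳ)² = 1691.71
R² = 1 - SS_res/SS_tot = 1 - 0.0166 = 0.9834

0.9834


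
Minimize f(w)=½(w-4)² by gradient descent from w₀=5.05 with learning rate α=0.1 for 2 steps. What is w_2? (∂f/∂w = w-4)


step 1: grad = 5.05-4 = 1.05; w = 5.05 - 0.1·(1.05) = 4.945
step 2: grad = 4.945-4 = 0.945; w = 4.945 - 0.1·(0.945) = 4.8505

4.8505


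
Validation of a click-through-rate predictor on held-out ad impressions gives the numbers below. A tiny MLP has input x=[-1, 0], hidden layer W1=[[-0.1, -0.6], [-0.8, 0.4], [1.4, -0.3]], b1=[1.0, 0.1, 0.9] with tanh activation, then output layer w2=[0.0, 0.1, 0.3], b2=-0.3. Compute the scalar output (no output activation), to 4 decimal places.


z1[0] = (-0.1)·(-1) + (-0.6)·(0) + 1.0 = 1.1
z1[1] = (-0.8)·(-1) + (0.4)·(0) + 0.1 = 0.9
z1[2] = (1.4)·(-1) + (-0.3)·(0) + 0.9 = -0.5
h = tanh(z1) = [0.8005, 0.7163, -0.4621]
output = (0.0)·(0.8005) + (0.1)·(0.7163) + (0.3)·(-0.4621) - 0.3 = -0.367

-0.367


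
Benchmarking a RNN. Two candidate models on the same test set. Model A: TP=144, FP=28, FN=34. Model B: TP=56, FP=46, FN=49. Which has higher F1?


Model A: P=144/172=0.8372, R=144/178=0.809, F1=2PR/(P+R)=2TP/(2TP+FP+FN)=288/350=0.8229
Model B: P=56/102=0.549, R=56/105=0.5333, F1=2PR/(P+R)=2TP/(2TP+FP+FN)=112/207=0.5411
0.8229 > 0.5411 → Model A

Model A


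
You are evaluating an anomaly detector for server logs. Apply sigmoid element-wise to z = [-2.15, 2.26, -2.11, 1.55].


σ(-2.15) = 1/(1+e^2.15) = 0.1043
σ(2.26) = 1/(1+e^-2.26) = 0.9055
σ(-2.11) = 1/(1+e^2.11) = 0.1081
σ(1.55) = 1/(1+e^-1.55) = 0.8249
result = [0.1043, 0.9055, 0.1081, 0.8249]

[0.1043, 0.9055, 0.1081, 0.8249]


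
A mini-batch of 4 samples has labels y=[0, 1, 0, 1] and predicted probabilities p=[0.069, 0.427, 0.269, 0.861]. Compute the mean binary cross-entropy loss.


L[0] = -ln(1-0.069) = -ln(0.931) = 0.0715
L[1] = -ln(0.427) = 0.851
L[2] = -ln(1-0.269) = -ln(0.731) = 0.3133
L[3] = -ln(0.861) = 0.1497
mean = (0.0715 + 0.851 + 0.3133 + 0.1497)/4 = 0.3464

0.3464


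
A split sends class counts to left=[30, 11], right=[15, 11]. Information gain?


Parent = [45, 22], H_parent = 0.9132
H_left = 0.839 (n=41), H_right = 0.9829 (n=26)
H_children = (41/67)·0.839 + (26/67)·0.9829 = 0.8948
IG = 0.9132 - 0.8948 = 0.0184

0.0184


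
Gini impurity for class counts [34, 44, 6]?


Probabilities: [34/84, 44/84, 6/84] ≈ [0.4048, 0.5238, 0.0714]
Σpᵢ² = (1156 + 1936 + 36)/84² = 3128/7056
Gini = 1 - Σpᵢ² = 1 - 3128/7056 = 0.5567

0.5567


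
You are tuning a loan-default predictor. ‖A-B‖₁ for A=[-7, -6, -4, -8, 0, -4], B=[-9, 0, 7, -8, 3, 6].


d = |-7+ 9| + |-6-0| + |-4-7| + |-8+ 8| + |0-3| + |-4-6|
  = 2 + 6 + 11 + 0 + 3 + 10
  = 32

32


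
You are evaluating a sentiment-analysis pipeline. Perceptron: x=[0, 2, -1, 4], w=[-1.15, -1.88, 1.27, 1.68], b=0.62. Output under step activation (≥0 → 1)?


z = (0)·(-1.15) + (2)·(-1.88) + (-1)·(1.27) + (4)·(1.68) + 0.62
  = 2.31
step(z) = 1 (z≥0)

1


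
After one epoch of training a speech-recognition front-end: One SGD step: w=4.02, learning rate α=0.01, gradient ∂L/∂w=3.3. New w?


w_new = w - α·∇
= 4.02 - 0.01·3.3
= 4.02 - 0.033
= 3.987

3.987


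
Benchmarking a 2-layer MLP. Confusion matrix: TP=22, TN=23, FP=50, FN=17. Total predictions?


Total = TP + TN + FP + FN
= 22 + 23 + 50 + 17
= 112
(Predicted positive: 72, predicted negative: 40)

112


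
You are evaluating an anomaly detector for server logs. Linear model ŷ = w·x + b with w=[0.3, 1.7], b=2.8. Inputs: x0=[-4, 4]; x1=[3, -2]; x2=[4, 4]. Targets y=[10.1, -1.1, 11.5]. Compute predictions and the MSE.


ŷ0 = (0.3)·(-4) + (1.7)·(4) + 2.8 = 8.4
ŷ1 = (0.3)·(3) + (1.7)·(-2) + 2.8 = 0.3
ŷ2 = (0.3)·(4) + (1.7)·(4) + 2.8 = 10.8
errors² = [2.89, 1.96, 0.49]
MSE = 5.3400/3 = 1.78

1.78


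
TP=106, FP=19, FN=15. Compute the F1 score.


Precision = 106/125 = 0.848
Recall = 106/121 = 0.876
F1 = 2·P·R/(P+R) = 2·TP/(2·TP+FP+FN) = 212/(212+19+15) = 212/246 = 0.8618

0.8618


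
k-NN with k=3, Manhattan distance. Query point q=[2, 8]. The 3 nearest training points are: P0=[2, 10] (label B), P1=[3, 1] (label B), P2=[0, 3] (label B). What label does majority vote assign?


d(q,P0) = 2  (label B)
d(q,P1) = 8  (label B)
d(q,P2) = 7  (label B)
Votes: A=0, B=3
Majority → B

B


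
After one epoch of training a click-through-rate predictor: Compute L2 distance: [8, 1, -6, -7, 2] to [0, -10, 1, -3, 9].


d = √((8-0)² + (1+ 10)² + (-6-1)² + (-7+ 3)² + (2-9)²)
  = √(64 + 121 + 49 + 16 + 49)
  = √299 = 17.2916

17.2916


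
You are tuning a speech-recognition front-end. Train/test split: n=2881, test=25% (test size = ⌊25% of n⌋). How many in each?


Test = ⌊2881·25/100⌋ = 720
Train = 2881 - 720 = 2161

Train: 2161, Test: 720


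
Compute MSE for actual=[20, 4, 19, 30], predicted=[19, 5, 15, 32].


Squared errors: (20-19)²=1, (4-5)²=1, (19-15)²=16, (30-32)²=4
Sum = 22
MSE = 22/4 = 11/2

11/2


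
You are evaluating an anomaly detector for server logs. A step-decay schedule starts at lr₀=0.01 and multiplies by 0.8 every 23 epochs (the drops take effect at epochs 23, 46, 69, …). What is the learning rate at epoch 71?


n_drops = ⌊71/23⌋ = 3
lr = 0.01·0.8^3 = 0.01·0.512 = 0.00512

0.00512


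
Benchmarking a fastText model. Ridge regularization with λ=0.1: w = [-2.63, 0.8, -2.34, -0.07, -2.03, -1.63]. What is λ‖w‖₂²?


‖w‖₂² = (-2.63)² + (0.8)² + (-2.34)² + (-0.07)² + (-2.03)² + (-1.63)²
     = 6.9169 + 0.64 + 5.4756 + 0.0049 + 4.1209 + 2.6569
     = 19.8152
λ·‖w‖₂² = 0.1·19.8152 = 1.98152

1.98152


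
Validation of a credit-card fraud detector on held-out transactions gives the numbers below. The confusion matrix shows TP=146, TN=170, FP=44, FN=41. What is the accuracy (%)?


Accuracy = (TP+TN)/(TP+TN+FP+FN)
= (146+170)/(401)
= 316/401 = 78.8%

78.8%


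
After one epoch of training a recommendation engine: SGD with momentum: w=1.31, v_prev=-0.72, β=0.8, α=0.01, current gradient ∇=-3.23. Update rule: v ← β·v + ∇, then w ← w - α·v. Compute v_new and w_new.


v_new = 0.8·-0.72 - 3.23 = -0.576 - 3.23 = -3.806
w_new = 1.31 - 0.01·-3.806 = 1.31 + 0.03806 = 1.34806

v_new=-3.806, w_new=1.34806


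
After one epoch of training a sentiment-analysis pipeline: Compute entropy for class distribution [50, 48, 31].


Probabilities: [50/129, 48/129, 31/129] ≈ [0.3876, 0.3721, 0.2403]
H = -((50/129)·log₂(50/129) + (48/129)·log₂(48/129) + (31/129)·log₂(31/129))
  = 1.555 bits

1.555 bits


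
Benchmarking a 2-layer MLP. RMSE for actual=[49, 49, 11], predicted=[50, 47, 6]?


MSE = 30/3 = 10
RMSE = √(30/3) = 3.1623

3.1623


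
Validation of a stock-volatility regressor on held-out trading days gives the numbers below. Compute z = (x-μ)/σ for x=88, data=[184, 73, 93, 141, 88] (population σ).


μ = 115.8, σ = 41.0141
z = (88 - 115.8)/41.0141 = -0.6778

-0.6778


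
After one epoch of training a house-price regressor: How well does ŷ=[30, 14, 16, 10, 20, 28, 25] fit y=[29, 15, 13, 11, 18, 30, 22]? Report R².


ȳ = 19.7143
SS_res = Σ(y-ŷ)² = 29
SS_tot = Σ(y-ȳ)² = 343.43
R² = 1 - SS_res/SS_tot = 1 - 0.0844 = 0.9156

0.9156


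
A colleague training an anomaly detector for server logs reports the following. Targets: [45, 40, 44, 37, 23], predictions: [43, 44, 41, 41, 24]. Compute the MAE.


Absolute errors: |45-43|=2, |40-44|=4, |44-41|=3, |37-41|=4, |23-24|=1
Sum = 14
MAE = 14/5 = 14/5

14/5


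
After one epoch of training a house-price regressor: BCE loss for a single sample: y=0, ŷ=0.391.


BCE = -[y·ln(p) + (1-y)·ln(1-p)]
= -0 - 1·ln(1-0.391)
= -ln(0.609) = 0.4959

0.4959


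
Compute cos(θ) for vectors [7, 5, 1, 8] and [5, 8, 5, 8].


A·B = 7·5 + 5·8 + 1·5 + 8·8 = 144
‖A‖ = √139 = 11.7898, ‖B‖ = √178 = 13.3417
cos = 144/(√139·√178) = 144/√24742 = 0.9155

0.9155


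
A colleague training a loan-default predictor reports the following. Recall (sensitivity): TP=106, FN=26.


Recall = TP/(TP+FN)
= 106/(106+26)
= 106/132 = 80.3%

80.3%


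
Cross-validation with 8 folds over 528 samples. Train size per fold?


Fold size = 528/8 = 66
Training per fold = 528 - 66 = 462

462


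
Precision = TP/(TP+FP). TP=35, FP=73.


Precision = TP/(TP+FP)
= 35/(35+73)
= 35/108 = 32.41%

32.41%


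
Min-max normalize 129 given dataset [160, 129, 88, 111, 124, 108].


min=88, max=160
(129-88)/(160-88) = 41/72 = 0.5694

0.5694


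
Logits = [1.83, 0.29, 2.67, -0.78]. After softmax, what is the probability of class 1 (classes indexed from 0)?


Exponentials: e^1.83=6.2339, e^0.29=1.3364, e^2.67=14.44, e^-0.78=0.4584
Sum = 22.4687
Softmax = [0.2774, 0.0595, 0.6427, 0.0204]
p[1] = 1.3364/22.4687 = 0.0595

0.0595


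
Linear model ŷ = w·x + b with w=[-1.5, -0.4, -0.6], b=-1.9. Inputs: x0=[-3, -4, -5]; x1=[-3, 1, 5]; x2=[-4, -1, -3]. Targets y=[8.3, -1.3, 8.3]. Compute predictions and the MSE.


ŷ0 = (-1.5)·(-3) + (-0.4)·(-4) + (-0.6)·(-5) - 1.9 = 7.2
ŷ1 = (-1.5)·(-3) + (-0.4)·(1) + (-0.6)·(5) - 1.9 = -0.8
ŷ2 = (-1.5)·(-4) + (-0.4)·(-1) + (-0.6)·(-3) - 1.9 = 6.3
errors² = [1.21, 0.25, 4.0]
MSE = 5.4600/3 = 1.82

1.82


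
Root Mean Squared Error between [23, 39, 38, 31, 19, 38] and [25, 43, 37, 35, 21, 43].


MSE = 66/6 = 11
RMSE = √(66/6) = 3.3166

3.3166


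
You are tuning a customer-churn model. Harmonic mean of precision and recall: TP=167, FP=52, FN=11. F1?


Precision = 167/219 = 0.7626
Recall = 167/178 = 0.9382
F1 = 2·P·R/(P+R) = 2·TP/(2·TP+FP+FN) = 334/(334+52+11) = 334/397 = 0.8413

0.8413


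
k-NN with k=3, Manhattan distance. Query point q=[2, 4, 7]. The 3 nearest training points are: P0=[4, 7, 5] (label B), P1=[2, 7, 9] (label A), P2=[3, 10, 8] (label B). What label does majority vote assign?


d(q,P0) = 7  (label B)
d(q,P1) = 5  (label A)
d(q,P2) = 8  (label B)
Votes: A=1, B=2
Majority → B

B


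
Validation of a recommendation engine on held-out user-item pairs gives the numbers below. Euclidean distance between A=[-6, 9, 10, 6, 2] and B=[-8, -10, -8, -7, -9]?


d = √((-6+ 8)² + (9+ 10)² + (10+ 8)² + (6+ 7)² + (2+ 9)²)
  = √(4 + 361 + 324 + 169 + 121)
  = √979 = 31.289

31.289


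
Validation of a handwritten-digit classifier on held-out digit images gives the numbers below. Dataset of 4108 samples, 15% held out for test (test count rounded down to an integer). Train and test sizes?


Test = ⌊4108·15/100⌋ = 616
Train = 4108 - 616 = 3492

Train: 3492, Test: 616


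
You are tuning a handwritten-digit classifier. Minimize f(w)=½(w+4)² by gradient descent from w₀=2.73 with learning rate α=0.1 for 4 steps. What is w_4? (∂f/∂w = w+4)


step 1: grad = 2.73+4 = 6.73; w = 2.73 - 0.1·(6.73) = 2.057
step 2: grad = 2.057+4 = 6.057; w = 2.057 - 0.1·(6.057) = 1.4513
step 3: grad = 1.4513+4 = 5.4513; w = 1.4513 - 0.1·(5.4513) = 0.90617
step 4: grad = 0.90617+4 = 4.90617; w = 0.90617 - 0.1·(4.90617) = 0.415553

0.415553


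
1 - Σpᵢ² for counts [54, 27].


Probabilities: [54/81, 27/81] ≈ [0.6667, 0.3333]
Σpᵢ² = (2916 + 729)/81² = 3645/6561
Gini = 1 - Σpᵢ² = 1 - 3645/6561 = 0.4444

0.4444


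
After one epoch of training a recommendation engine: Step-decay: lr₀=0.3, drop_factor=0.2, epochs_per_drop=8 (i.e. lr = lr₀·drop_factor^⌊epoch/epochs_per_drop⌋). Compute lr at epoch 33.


n_drops = ⌊33/8⌋ = 4
lr = 0.3·0.2^4 = 0.3·0.0016 = 0.00048

0.00048


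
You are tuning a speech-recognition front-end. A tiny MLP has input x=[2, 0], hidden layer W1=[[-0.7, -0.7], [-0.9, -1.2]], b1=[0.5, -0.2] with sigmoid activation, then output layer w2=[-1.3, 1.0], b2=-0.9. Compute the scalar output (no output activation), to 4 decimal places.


z1[0] = (-0.7)·(2) + (-0.7)·(0) + 0.5 = -0.9
z1[1] = (-0.9)·(2) + (-1.2)·(0) - 0.2 = -2.0
h = sigmoid(z1) = [0.2891, 0.1192]
output = (-1.3)·(0.2891) + (1.0)·(0.1192) - 0.9 = -1.1566

-1.1566


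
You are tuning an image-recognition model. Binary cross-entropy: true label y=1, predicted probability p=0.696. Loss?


BCE = -[y·ln(p) + (1-y)·ln(1-p)]
= -1·ln(0.696) - 0
= -ln(0.696) = 0.3624

0.3624


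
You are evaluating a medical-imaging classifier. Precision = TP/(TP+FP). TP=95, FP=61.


Precision = TP/(TP+FP)
= 95/(95+61)
= 95/156 = 60.9%

60.9%


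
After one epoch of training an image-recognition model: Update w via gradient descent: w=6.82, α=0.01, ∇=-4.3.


w_new = w - α·∇
= 6.82 - 0.01·-4.3
= 6.82 + 0.043
= 6.863

6.863


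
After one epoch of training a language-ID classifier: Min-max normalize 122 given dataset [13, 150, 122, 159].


min=13, max=159
(122-13)/(159-13) = 109/146 = 0.7466

0.7466


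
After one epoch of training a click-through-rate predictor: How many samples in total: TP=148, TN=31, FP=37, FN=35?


Total = TP + TN + FP + FN
= 148 + 31 + 37 + 35
= 251
(Predicted positive: 185, predicted negative: 66)

251


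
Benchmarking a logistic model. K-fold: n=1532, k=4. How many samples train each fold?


Fold size = 1532/4 = 383
Training per fold = 1532 - 383 = 1149

1149


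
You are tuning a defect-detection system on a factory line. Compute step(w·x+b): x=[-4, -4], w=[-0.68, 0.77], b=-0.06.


z = (-4)·(-0.68) + (-4)·(0.77) - 0.06
  = -0.42
step(z) = 0 (z<0)

0


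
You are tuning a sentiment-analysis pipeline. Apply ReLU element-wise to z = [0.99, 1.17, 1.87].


ReLU(0.99) = max(0, 0.99) = 0.99
ReLU(1.17) = max(0, 1.17) = 1.17
ReLU(1.87) = max(0, 1.87) = 1.87
result = [0.99, 1.17, 1.87]

[0.99, 1.17, 1.87]


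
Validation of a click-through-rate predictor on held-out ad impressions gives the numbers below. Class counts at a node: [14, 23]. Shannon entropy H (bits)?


Probabilities: [14/37, 23/37] ≈ [0.3784, 0.6216]
H = -((14/37)·log₂(14/37) + (23/37)·log₂(23/37))
  = 0.9569 bits

0.9569 bits


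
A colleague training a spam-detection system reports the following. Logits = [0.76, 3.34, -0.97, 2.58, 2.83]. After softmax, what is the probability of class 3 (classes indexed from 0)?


Exponentials: e^0.76=2.1383, e^3.34=28.2191, e^-0.97=0.3791, e^2.58=13.1971, e^2.83=16.9455
Sum = 60.8791
Softmax = [0.0351, 0.4635, 0.0062, 0.2168, 0.2783]
p[3] = 13.1971/60.8791 = 0.2168

0.2168


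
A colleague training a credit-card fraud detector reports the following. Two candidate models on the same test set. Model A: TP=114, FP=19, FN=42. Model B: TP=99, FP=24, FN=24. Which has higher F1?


Model A: P=114/133=0.8571, R=114/156=0.7308, F1=2PR/(P+R)=2TP/(2TP+FP+FN)=228/289=0.7889
Model B: P=99/123=0.8049, R=99/123=0.8049, F1=2PR/(P+R)=2TP/(2TP+FP+FN)=198/246=0.8049
0.7889 < 0.8049 → Model B

Model B


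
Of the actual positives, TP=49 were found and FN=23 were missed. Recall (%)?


Recall = TP/(TP+FN)
= 49/(49+23)
= 49/72 = 68.06%

68.06%


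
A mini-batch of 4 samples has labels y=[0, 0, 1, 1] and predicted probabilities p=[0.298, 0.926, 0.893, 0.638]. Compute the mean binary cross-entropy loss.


L[0] = -ln(1-0.298) = -ln(0.702) = 0.3538
L[1] = -ln(1-0.926) = -ln(0.074) = 2.6037
L[2] = -ln(0.893) = 0.1132
L[3] = -ln(0.638) = 0.4494
mean = (0.3538 + 2.6037 + 0.1132 + 0.4494)/4 = 0.88

0.88


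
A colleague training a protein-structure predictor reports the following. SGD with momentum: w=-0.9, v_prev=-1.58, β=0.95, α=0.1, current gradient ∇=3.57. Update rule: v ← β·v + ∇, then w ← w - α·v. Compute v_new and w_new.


v_new = 0.95·-1.58 + 3.57 = -1.501 + 3.57 = 2.069
w_new = -0.9 - 0.1·2.069 = -0.9 - 0.2069 = -1.1069

v_new=2.069, w_new=-1.1069


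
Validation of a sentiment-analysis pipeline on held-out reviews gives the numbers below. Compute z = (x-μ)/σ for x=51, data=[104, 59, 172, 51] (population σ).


μ = 96.5, σ = 48.0443
z = (51 - 96.5)/48.0443 = -0.947

-0.947


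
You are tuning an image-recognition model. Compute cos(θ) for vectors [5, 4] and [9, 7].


A·B = 5·9 + 4·7 = 73
‖A‖ = √41 = 6.4031, ‖B‖ = √130 = 11.4018
cos = 73/(√41·√130) = 73/√5330 = 0.9999

0.9999


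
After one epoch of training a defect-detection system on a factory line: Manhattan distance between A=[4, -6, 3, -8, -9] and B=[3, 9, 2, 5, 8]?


d = |4-3| + |-6-9| + |3-2| + |-8-5| + |-9-8|
  = 1 + 15 + 1 + 13 + 17
  = 47

47


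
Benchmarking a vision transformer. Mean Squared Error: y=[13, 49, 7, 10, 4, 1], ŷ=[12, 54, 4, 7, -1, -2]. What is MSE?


Squared errors: (13-12)²=1, (49-54)²=25, (7-4)²=9, (10-7)²=9, (4+ 1)²=25, (1+ 2)²=9
Sum = 78
MSE = 78/6 = 13

13
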